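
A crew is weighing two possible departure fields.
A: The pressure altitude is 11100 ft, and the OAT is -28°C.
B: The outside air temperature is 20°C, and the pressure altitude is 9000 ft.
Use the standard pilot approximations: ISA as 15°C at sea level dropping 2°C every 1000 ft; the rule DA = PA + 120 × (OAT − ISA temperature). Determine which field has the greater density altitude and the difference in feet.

B by 3156 ft

A: ISA temp = -7.2°C, deviation -20.8°C, DA = 11100 + 120 × (-20.8) = 8604 ft.
B: ISA temp = -3°C, deviation +23°C, DA = 9000 + 120 × 23 = 11760 ft.
B is higher by 11760 − 8604 = 3156 ft.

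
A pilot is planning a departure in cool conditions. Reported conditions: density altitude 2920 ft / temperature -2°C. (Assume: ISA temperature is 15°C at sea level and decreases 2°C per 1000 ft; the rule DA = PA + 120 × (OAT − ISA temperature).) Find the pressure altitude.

DA = PA + 120 × (OAT − (15 − 2·PA/1000)) = PA + 120·OAT − 1800 + 0.24·PA = 1.24·PA + 120·OAT − 1800.
So 1.24·PA = 2920 − 120 × (-2) + 1800 = 4960.
PA = 4960 / 1.24 = 4000 ft.

4000 ft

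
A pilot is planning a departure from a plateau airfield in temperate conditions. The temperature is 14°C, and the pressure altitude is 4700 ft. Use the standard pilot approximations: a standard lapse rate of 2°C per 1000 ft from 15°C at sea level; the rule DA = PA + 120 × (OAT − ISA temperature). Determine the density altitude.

ISA temperature at 4700 ft = 15 − 2 × (4700/1000) = 5.6°C.
ISA deviation = 14 − 5.6 = +8.4°C.
Density altitude = 4700 + 120 × (8.4) = 4700 + (+1008) = 5708 ft.

5708 ft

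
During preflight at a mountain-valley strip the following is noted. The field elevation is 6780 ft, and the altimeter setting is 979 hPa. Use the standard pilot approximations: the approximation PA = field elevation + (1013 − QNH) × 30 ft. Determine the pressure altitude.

7800 ft

Pressure correction = (1013 − 979) × 30 = +1020 ft.
Pressure altitude = 6780 + (+1020) = 7800 ft.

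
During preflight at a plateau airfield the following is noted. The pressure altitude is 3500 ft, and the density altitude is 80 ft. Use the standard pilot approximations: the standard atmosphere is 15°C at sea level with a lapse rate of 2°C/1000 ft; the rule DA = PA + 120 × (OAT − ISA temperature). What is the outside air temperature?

-20.5°C

Density altitude − pressure altitude = 80 − 3500 = -3420 ft.
At 120 ft/°C that is an ISA deviation of -3420/120 = -28.5°C.
ISA temperature at 3500 ft = 15 − 2 × (3500/1000) = 8°C.
OAT = ISA + deviation = 8 + (-28.5) = -20.5°C.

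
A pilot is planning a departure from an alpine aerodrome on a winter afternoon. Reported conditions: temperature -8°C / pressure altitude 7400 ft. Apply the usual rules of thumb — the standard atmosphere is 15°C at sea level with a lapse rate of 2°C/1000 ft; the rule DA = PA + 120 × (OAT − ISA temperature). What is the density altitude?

ISA temperature at 7400 ft = 15 − 2 × (7400/1000) = 0.2°C.
ISA deviation = -8 − 0.2 = -8.2°C.
Density altitude = 7400 + 120 × (-8.2) = 7400 + (-984) = 6416 ft.

6416 ft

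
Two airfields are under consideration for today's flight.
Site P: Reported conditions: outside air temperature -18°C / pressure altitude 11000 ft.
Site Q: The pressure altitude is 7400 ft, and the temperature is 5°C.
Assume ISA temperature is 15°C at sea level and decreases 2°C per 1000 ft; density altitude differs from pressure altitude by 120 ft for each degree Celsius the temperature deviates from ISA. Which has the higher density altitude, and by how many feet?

Site P by 1704 ft

Site P: ISA temp = -7°C, deviation -11°C, DA = 11000 + 120 × (-11) = 9680 ft.
Site Q: ISA temp = 0.2°C, deviation +4.8°C, DA = 7400 + 120 × 4.8 = 7976 ft.
Site P is higher by 9680 − 7976 = 1704 ft.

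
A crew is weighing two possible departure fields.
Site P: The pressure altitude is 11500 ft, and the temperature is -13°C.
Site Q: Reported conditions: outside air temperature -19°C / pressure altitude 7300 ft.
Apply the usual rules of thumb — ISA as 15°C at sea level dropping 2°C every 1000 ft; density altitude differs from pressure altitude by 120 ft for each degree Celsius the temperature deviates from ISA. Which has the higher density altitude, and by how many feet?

Site P by 5928 ft

Site P: ISA temp = -8°C, deviation -5°C, DA = 11500 + 120 × (-5) = 10900 ft.
Site Q: ISA temp = 0.4°C, deviation -19.4°C, DA = 7300 + 120 × (-19.4) = 4972 ft.
Site P is higher by 10900 − 4972 = 5928 ft.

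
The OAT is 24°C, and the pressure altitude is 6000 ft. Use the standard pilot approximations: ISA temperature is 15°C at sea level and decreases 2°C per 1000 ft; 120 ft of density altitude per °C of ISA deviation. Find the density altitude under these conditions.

ISA temperature at 6000 ft = 15 − 2 × (6000/1000) = 3°C.
ISA deviation = 24 − 3 = +21°C.
Density altitude = 6000 + 120 × (21) = 6000 + (+2520) = 8520 ft.

8520 ft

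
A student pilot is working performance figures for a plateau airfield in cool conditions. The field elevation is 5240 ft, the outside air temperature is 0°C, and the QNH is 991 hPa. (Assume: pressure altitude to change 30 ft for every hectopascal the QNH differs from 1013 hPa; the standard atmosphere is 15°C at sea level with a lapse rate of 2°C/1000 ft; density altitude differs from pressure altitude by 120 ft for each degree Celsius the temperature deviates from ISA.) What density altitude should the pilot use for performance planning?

Pressure altitude = 5240 + (1013 − 991) × 30 = 5240 + (+660) = 5900 ft.
ISA temperature at 5900 ft = 15 − 2 × (5900/1000) = 3.2°C.
ISA deviation = 0 − 3.2 = -3.2°C.
Density altitude = 5900 + 120 × (-3.2) = 5516 ft.

5516 ft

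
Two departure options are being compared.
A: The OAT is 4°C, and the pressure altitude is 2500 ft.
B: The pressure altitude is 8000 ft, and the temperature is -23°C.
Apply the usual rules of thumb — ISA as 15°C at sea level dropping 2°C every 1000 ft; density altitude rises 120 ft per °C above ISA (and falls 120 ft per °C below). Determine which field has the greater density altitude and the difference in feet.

B by 3580 ft

A: ISA temp = 10°C, deviation -6°C, DA = 2500 + 120 × (-6) = 1780 ft.
B: ISA temp = -1°C, deviation -22°C, DA = 8000 + 120 × (-22) = 5360 ft.
B is higher by 5360 − 1780 = 3580 ft.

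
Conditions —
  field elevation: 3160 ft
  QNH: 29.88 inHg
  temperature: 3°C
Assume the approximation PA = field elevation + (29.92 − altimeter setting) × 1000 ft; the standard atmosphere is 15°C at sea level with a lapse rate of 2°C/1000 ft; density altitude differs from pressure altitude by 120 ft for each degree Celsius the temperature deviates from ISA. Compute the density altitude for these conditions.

2528 ft

Pressure altitude = 3160 + (29.92 − 29.88) × 1000 = 3160 + (+40) = 3200 ft.
ISA temperature at 3200 ft = 15 − 2 × (3200/1000) = 8.6°C.
ISA deviation = 3 − 8.6 = -5.6°C.
Density altitude = 3200 + 120 × (-5.6) = 2528 ft.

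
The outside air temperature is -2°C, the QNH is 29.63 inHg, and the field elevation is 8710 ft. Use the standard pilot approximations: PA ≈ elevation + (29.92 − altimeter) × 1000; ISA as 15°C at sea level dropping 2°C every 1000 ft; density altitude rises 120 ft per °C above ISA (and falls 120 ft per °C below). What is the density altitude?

9120 ft

Pressure altitude = 8710 + (29.92 − 29.63) × 1000 = 8710 + (+290) = 9000 ft.
ISA temperature at 9000 ft = 15 − 2 × (9000/1000) = -3°C.
ISA deviation = -2 − (-3) = +1°C.
Density altitude = 9000 + 120 × (1) = 9120 ft.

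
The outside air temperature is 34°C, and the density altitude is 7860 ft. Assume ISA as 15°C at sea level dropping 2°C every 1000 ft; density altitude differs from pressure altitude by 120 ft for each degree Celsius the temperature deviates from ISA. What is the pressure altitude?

4500 ft

DA = PA + 120 × (OAT − (15 − 2·PA/1000)) = PA + 120·OAT − 1800 + 0.24·PA = 1.24·PA + 120·OAT − 1800.
So 1.24·PA = 7860 − 120 × 34 + 1800 = 5580.
PA = 5580 / 1.24 = 4500 ft.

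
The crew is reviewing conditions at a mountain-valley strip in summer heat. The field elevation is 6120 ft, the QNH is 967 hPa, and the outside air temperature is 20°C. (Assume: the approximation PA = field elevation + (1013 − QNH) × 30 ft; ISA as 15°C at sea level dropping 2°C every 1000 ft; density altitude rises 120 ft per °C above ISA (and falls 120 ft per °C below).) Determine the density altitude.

Pressure altitude = 6120 + (1013 − 967) × 30 = 6120 + (+1380) = 7500 ft.
ISA temperature at 7500 ft = 15 − 2 × (7500/1000) = 0°C.
ISA deviation = 20 − 0 = +20°C.
Density altitude = 7500 + 120 × (20) = 9900 ft.

9900 ft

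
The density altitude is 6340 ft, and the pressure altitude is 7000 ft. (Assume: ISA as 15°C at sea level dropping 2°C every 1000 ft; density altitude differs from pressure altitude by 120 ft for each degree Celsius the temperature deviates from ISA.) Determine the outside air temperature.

-4.5°C

Density altitude − pressure altitude = 6340 − 7000 = -660 ft.
At 120 ft/°C that is an ISA deviation of -660/120 = -5.5°C.
ISA temperature at 7000 ft = 15 − 2 × (7000/1000) = 1°C.
OAT = ISA + deviation = 1 + (-5.5) = -4.5°C.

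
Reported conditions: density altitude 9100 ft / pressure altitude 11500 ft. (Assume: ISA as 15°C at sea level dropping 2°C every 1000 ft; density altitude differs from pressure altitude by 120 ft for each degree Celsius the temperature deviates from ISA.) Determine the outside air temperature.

Density altitude − pressure altitude = 9100 − 11500 = -2400 ft.
At 120 ft/°C that is an ISA deviation of -2400/120 = -20°C.
ISA temperature at 11500 ft = 15 − 2 × (11500/1000) = -8°C.
OAT = ISA + deviation = -8 + (-20) = -28°C.

-28°C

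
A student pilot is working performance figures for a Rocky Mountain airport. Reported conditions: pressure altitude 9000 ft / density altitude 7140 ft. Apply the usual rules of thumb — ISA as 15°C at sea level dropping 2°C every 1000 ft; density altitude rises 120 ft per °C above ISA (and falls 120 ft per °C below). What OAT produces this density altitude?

-18.5°C

Density altitude − pressure altitude = 7140 − 9000 = -1860 ft.
At 120 ft/°C that is an ISA deviation of -1860/120 = -15.5°C.
ISA temperature at 9000 ft = 15 − 2 × (9000/1000) = -3°C.
OAT = ISA + deviation = -3 + (-15.5) = -18.5°C.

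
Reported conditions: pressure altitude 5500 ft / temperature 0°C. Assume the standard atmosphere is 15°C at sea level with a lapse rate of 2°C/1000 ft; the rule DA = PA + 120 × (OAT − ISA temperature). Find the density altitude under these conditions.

5020 ft

ISA temperature at 5500 ft = 15 − 2 × (5500/1000) = 4°C.
ISA deviation = 0 − 4 = -4°C.
Density altitude = 5500 + 120 × (-4) = 5500 + (-480) = 5020 ft.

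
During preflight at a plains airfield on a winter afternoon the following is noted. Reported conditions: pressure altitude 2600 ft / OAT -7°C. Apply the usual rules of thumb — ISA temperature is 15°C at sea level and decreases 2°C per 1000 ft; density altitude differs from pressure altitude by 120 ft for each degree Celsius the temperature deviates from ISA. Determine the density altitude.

584 ft

ISA temperature at 2600 ft = 15 − 2 × (2600/1000) = 9.8°C.
ISA deviation = -7 − 9.8 = -16.8°C.
Density altitude = 2600 + 120 × (-16.8) = 2600 + (-2016) = 584 ft.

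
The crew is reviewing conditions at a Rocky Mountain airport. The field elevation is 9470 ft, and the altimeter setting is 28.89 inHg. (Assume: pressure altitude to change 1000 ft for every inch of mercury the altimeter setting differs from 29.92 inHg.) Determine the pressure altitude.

10500 ft

Pressure correction = (29.92 − 28.89) × 1000 = +1030 ft.
Pressure altitude = 9470 + (+1030) = 10500 ft.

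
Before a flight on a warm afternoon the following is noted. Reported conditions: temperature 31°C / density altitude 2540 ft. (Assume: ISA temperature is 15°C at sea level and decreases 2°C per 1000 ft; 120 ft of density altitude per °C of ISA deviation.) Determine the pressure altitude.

DA = PA + 120 × (OAT − (15 − 2·PA/1000)) = PA + 120·OAT − 1800 + 0.24·PA = 1.24·PA + 120·OAT − 1800.
So 1.24·PA = 2540 − 120 × 31 + 1800 = 620.
PA = 620 / 1.24 = 500 ft.

500 ft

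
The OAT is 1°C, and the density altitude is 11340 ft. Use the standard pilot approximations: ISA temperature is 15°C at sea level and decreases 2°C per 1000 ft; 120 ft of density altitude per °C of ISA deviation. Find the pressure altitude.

10500 ft

DA = PA + 120 × (OAT − (15 − 2·PA/1000)) = PA + 120·OAT − 1800 + 0.24·PA = 1.24·PA + 120·OAT − 1800.
So 1.24·PA = 11340 − 120 × 1 + 1800 = 13020.
PA = 13020 / 1.24 = 10500 ft.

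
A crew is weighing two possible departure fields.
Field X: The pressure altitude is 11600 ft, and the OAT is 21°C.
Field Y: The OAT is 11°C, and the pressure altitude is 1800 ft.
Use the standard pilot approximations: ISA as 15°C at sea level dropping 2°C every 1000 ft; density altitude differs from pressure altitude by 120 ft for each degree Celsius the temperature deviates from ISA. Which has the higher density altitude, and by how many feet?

Field X: ISA temp = -8.2°C, deviation +29.2°C, DA = 11600 + 120 × 29.2 = 15104 ft.
Field Y: ISA temp = 11.4°C, deviation -0.4°C, DA = 1800 + 120 × (-0.4) = 1752 ft.
Field X is higher by 15104 − 1752 = 13352 ft.

Field X by 13352 ft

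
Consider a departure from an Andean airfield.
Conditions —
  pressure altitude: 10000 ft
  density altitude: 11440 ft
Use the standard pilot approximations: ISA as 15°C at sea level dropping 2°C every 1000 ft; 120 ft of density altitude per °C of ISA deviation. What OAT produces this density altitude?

7°C

Density altitude − pressure altitude = 11440 − 10000 = +1440 ft.
At 120 ft/°C that is an ISA deviation of 1440/120 = +12°C.
ISA temperature at 10000 ft = 15 − 2 × (10000/1000) = -5°C.
OAT = ISA + deviation = -5 + (+12) = 7°C.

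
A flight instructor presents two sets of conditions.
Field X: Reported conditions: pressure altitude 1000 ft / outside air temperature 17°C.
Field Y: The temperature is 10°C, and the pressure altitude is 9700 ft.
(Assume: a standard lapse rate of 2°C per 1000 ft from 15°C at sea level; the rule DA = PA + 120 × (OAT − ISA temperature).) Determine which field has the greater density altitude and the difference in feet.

Field X: ISA temp = 13°C, deviation +4°C, DA = 1000 + 120 × 4 = 1480 ft.
Field Y: ISA temp = -4.4°C, deviation +14.4°C, DA = 9700 + 120 × 14.4 = 11428 ft.
Field Y is higher by 11428 − 1480 = 9948 ft.

Field Y by 9948 ft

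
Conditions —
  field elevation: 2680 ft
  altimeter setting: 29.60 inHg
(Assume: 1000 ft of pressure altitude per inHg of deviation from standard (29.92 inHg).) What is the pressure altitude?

3000 ft

Pressure correction = (29.92 − 29.60) × 1000 = +320 ft.
Pressure altitude = 2680 + (+320) = 3000 ft.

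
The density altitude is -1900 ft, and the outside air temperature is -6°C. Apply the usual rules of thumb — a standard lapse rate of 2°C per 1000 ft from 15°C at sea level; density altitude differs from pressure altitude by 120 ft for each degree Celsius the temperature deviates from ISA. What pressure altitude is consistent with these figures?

DA = PA + 120 × (OAT − (15 − 2·PA/1000)) = PA + 120·OAT − 1800 + 0.24·PA = 1.24·PA + 120·OAT − 1800.
So 1.24·PA = -1900 − 120 × (-6) + 1800 = 620.
PA = 620 / 1.24 = 500 ft.

500 ft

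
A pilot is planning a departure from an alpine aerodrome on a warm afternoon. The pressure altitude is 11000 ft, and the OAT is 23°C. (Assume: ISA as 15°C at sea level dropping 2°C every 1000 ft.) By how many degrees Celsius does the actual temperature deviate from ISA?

ISA temperature at 11000 ft = 15 − 2 × (11000/1000) = -7°C.
Deviation = OAT − ISA = 23 − (-7) = +30°C.

ISA+30°C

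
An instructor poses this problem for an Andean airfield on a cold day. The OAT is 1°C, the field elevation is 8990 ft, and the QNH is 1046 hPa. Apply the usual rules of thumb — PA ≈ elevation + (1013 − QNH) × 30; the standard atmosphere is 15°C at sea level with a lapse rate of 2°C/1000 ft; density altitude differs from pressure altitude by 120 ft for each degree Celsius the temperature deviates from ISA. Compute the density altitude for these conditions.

8240 ft

Pressure altitude = 8990 + (1013 − 1046) × 30 = 8990 + (-990) = 8000 ft.
ISA temperature at 8000 ft = 15 − 2 × (8000/1000) = -1°C.
ISA deviation = 1 − (-1) = +2°C.
Density altitude = 8000 + 120 × (2) = 8240 ft.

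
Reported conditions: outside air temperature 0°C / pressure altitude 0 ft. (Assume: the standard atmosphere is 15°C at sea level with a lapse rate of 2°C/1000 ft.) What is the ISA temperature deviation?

ISA temperature at 0 ft = 15 − 2 × (0/1000) = 15°C.
Deviation = OAT − ISA = 0 − 15 = -15°C.

ISA-15°C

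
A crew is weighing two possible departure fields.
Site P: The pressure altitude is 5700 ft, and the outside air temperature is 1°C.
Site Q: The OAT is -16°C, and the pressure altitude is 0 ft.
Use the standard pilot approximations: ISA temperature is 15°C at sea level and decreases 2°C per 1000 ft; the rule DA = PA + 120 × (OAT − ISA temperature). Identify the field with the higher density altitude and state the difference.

Site P by 9108 ft

Site P: ISA temp = 3.6°C, deviation -2.6°C, DA = 5700 + 120 × (-2.6) = 5388 ft.
Site Q: ISA temp = 15°C, deviation -31°C, DA = 0 + 120 × (-31) = -3720 ft.
Site P is higher by 5388 − (-3720) = 9108 ft.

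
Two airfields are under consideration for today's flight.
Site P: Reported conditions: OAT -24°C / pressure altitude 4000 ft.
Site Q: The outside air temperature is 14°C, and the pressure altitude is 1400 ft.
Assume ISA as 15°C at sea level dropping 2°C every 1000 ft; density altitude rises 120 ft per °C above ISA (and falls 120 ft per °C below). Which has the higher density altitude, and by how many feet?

Site P: ISA temp = 7°C, deviation -31°C, DA = 4000 + 120 × (-31) = 280 ft.
Site Q: ISA temp = 12.2°C, deviation +1.8°C, DA = 1400 + 120 × 1.8 = 1616 ft.
Site Q is higher by 1616 − 280 = 1336 ft.

Site Q by 1336 ft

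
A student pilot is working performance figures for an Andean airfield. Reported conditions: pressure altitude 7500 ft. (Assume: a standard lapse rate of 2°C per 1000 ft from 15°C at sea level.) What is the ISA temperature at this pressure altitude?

0°C

ISA temperature = 15 − 2 × (7500/1000) = 15 − 15 = 0°C.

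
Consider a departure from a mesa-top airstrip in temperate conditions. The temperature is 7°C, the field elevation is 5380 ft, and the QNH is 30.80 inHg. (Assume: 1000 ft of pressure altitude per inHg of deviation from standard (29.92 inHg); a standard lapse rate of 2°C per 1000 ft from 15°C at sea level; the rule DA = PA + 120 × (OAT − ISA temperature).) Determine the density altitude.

4620 ft

Pressure altitude = 5380 + (29.92 − 30.80) × 1000 = 5380 + (-880) = 4500 ft.
ISA temperature at 4500 ft = 15 − 2 × (4500/1000) = 6°C.
ISA deviation = 7 − 6 = +1°C.
Density altitude = 4500 + 120 × (1) = 4620 ft.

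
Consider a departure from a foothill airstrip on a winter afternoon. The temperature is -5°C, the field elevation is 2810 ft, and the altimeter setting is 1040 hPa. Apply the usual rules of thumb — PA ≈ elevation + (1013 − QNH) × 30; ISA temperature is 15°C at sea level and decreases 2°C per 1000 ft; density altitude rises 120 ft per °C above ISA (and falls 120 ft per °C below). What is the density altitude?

80 ft

Pressure altitude = 2810 + (1013 − 1040) × 30 = 2810 + (-810) = 2000 ft.
ISA temperature at 2000 ft = 15 − 2 × (2000/1000) = 11°C.
ISA deviation = -5 − 11 = -16°C.
Density altitude = 2000 + 120 × (-16) = 80 ft.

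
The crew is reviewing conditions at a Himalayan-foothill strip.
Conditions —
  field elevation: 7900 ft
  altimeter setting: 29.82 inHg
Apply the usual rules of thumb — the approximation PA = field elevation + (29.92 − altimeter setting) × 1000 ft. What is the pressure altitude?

8000 ft

Pressure correction = (29.92 − 29.82) × 1000 = +100 ft.
Pressure altitude = 7900 + (+100) = 8000 ft.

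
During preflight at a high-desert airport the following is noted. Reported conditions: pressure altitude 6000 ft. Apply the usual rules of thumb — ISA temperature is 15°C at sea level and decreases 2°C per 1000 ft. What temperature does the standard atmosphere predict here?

3°C

ISA temperature = 15 − 2 × (6000/1000) = 15 − 12 = 3°C.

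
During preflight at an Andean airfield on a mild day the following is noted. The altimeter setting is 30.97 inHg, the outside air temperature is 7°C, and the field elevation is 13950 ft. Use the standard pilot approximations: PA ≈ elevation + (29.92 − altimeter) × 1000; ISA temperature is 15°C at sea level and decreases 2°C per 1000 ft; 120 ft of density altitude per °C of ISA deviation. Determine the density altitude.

15036 ft

Pressure altitude = 13950 + (29.92 − 30.97) × 1000 = 13950 + (-1050) = 12900 ft.
ISA temperature at 12900 ft = 15 − 2 × (12900/1000) = -10.8°C.
ISA deviation = 7 − (-10.8) = +17.8°C.
Density altitude = 12900 + 120 × (17.8) = 15036 ft.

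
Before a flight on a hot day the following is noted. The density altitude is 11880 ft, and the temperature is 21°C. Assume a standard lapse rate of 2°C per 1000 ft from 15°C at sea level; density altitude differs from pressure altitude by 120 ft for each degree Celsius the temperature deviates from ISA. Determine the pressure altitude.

DA = PA + 120 × (OAT − (15 − 2·PA/1000)) = PA + 120·OAT − 1800 + 0.24·PA = 1.24·PA + 120·OAT − 1800.
So 1.24·PA = 11880 − 120 × 21 + 1800 = 11160.
PA = 11160 / 1.24 = 9000 ft.

9000 ft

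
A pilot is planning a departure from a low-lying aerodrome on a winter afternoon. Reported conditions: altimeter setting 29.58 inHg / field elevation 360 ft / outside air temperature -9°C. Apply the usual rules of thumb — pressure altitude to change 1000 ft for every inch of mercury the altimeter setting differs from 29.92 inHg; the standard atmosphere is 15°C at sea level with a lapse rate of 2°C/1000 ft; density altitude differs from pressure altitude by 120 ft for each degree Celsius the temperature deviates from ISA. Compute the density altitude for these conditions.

Pressure altitude = 360 + (29.92 − 29.58) × 1000 = 360 + (+340) = 700 ft.
ISA temperature at 700 ft = 15 − 2 × (700/1000) = 13.6°C.
ISA deviation = -9 − 13.6 = -22.6°C.
Density altitude = 700 + 120 × (-22.6) = -2012 ft.

-2012 ft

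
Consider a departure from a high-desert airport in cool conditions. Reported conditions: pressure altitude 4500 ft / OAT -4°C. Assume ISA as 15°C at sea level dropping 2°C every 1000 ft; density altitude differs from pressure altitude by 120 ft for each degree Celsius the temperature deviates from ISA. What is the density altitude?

3300 ft

ISA temperature at 4500 ft = 15 − 2 × (4500/1000) = 6°C.
ISA deviation = -4 − 6 = -10°C.
Density altitude = 4500 + 120 × (-10) = 4500 + (-1200) = 3300 ft.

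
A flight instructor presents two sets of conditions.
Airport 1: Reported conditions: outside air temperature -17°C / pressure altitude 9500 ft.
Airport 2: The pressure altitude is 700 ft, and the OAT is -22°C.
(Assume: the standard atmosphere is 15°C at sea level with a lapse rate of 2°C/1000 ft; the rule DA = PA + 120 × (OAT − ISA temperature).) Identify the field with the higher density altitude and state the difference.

Airport 1 by 11512 ft

Airport 1: ISA temp = -4°C, deviation -13°C, DA = 9500 + 120 × (-13) = 7940 ft.
Airport 2: ISA temp = 13.6°C, deviation -35.6°C, DA = 700 + 120 × (-35.6) = -3572 ft.
Airport 1 is higher by 7940 − (-3572) = 11512 ft.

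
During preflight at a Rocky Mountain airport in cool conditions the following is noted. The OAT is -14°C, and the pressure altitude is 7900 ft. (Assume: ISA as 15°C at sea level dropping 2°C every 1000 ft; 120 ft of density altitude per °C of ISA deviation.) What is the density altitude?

ISA temperature at 7900 ft = 15 − 2 × (7900/1000) = -0.8°C.
ISA deviation = -14 − (-0.8) = -13.2°C.
Density altitude = 7900 + 120 × (-13.2) = 7900 + (-1584) = 6316 ft.

6316 ft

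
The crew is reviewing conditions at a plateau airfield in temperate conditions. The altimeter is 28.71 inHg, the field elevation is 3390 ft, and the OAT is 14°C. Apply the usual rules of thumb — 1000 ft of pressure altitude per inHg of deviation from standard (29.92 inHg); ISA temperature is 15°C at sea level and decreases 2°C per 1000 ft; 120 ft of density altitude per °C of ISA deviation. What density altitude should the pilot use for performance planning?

5584 ft

Pressure altitude = 3390 + (29.92 − 28.71) × 1000 = 3390 + (+1210) = 4600 ft.
ISA temperature at 4600 ft = 15 − 2 × (4600/1000) = 5.8°C.
ISA deviation = 14 − 5.8 = +8.2°C.
Density altitude = 4600 + 120 × (8.2) = 5584 ft.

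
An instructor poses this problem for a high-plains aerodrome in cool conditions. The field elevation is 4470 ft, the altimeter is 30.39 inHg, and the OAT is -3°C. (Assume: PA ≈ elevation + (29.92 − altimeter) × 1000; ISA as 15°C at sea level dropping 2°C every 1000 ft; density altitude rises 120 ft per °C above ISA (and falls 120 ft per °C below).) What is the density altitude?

2800 ft

Pressure altitude = 4470 + (29.92 − 30.39) × 1000 = 4470 + (-470) = 4000 ft.
ISA temperature at 4000 ft = 15 − 2 × (4000/1000) = 7°C.
ISA deviation = -3 − 7 = -10°C.
Density altitude = 4000 + 120 × (-10) = 2800 ft.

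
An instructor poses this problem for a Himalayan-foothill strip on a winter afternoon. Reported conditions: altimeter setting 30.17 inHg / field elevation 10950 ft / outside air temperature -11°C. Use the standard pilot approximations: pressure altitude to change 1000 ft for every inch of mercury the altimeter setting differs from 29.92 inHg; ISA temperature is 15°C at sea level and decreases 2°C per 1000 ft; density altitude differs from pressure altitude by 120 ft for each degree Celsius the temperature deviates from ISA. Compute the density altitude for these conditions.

Pressure altitude = 10950 + (29.92 − 30.17) × 1000 = 10950 + (-250) = 10700 ft.
ISA temperature at 10700 ft = 15 − 2 × (10700/1000) = -6.4°C.
ISA deviation = -11 − (-6.4) = -4.6°C.
Density altitude = 10700 + 120 × (-4.6) = 10148 ft.

10148 ft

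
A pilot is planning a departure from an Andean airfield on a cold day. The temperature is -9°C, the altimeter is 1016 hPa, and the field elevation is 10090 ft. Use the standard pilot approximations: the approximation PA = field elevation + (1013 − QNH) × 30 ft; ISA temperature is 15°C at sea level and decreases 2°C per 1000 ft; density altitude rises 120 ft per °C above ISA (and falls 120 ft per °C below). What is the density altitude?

9520 ft

Pressure altitude = 10090 + (1013 − 1016) × 30 = 10090 + (-90) = 10000 ft.
ISA temperature at 10000 ft = 15 − 2 × (10000/1000) = -5°C.
ISA deviation = -9 − (-5) = -4°C.
Density altitude = 10000 + 120 × (-4) = 9520 ft.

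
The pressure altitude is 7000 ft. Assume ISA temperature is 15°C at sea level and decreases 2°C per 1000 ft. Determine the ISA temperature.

1°C

ISA temperature = 15 − 2 × (7000/1000) = 15 − 14 = 1°C.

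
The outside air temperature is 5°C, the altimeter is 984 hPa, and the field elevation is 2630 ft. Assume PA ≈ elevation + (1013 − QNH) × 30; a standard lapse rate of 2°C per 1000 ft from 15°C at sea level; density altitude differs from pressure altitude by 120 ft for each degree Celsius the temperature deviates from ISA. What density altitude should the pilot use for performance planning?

3140 ft

Pressure altitude = 2630 + (1013 − 984) × 30 = 2630 + (+870) = 3500 ft.
ISA temperature at 3500 ft = 15 − 2 × (3500/1000) = 8°C.
ISA deviation = 5 − 8 = -3°C.
Density altitude = 3500 + 120 × (-3) = 3140 ft.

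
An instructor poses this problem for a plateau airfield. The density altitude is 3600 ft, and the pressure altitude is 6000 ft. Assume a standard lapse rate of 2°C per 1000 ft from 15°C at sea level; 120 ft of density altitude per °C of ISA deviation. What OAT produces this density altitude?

Density altitude − pressure altitude = 3600 − 6000 = -2400 ft.
At 120 ft/°C that is an ISA deviation of -2400/120 = -20°C.
ISA temperature at 6000 ft = 15 − 2 × (6000/1000) = 3°C.
OAT = ISA + deviation = 3 + (-20) = -17°C.

-17°C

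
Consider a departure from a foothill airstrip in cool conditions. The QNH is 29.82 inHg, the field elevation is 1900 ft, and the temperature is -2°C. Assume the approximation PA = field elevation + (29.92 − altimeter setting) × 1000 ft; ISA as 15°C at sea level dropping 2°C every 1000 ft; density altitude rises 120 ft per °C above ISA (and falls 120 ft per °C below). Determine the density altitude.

Pressure altitude = 1900 + (29.92 − 29.82) × 1000 = 1900 + (+100) = 2000 ft.
ISA temperature at 2000 ft = 15 − 2 × (2000/1000) = 11°C.
ISA deviation = -2 − 11 = -13°C.
Density altitude = 2000 + 120 × (-13) = 440 ft.

440 ft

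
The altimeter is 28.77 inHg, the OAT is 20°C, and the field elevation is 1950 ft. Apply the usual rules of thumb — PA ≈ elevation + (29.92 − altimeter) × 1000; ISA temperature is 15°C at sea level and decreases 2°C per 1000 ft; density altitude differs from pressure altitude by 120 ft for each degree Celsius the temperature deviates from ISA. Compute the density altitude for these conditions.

4444 ft

Pressure altitude = 1950 + (29.92 − 28.77) × 1000 = 1950 + (+1150) = 3100 ft.
ISA temperature at 3100 ft = 15 − 2 × (3100/1000) = 8.8°C.
ISA deviation = 20 − 8.8 = +11.2°C.
Density altitude = 3100 + 120 × (11.2) = 4444 ft.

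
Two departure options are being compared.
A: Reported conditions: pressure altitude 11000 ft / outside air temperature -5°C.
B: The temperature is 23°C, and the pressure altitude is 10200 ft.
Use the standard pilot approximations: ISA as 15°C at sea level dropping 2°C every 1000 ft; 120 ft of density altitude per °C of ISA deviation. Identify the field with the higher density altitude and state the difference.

A: ISA temp = -7°C, deviation +2°C, DA = 11000 + 120 × 2 = 11240 ft.
B: ISA temp = -5.4°C, deviation +28.4°C, DA = 10200 + 120 × 28.4 = 13608 ft.
B is higher by 13608 − 11240 = 2368 ft.

B by 2368 ft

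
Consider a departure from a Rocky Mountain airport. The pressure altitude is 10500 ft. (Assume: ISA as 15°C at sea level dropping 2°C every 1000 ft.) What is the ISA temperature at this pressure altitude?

ISA temperature = 15 − 2 × (10500/1000) = 15 − 21 = -6°C.

-6°C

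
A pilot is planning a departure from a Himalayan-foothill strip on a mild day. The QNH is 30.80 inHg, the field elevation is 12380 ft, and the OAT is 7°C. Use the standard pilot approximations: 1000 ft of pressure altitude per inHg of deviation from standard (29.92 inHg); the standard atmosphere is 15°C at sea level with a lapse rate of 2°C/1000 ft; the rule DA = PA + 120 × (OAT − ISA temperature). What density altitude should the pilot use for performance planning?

13300 ft

Pressure altitude = 12380 + (29.92 − 30.80) × 1000 = 12380 + (-880) = 11500 ft.
ISA temperature at 11500 ft = 15 − 2 × (11500/1000) = -8°C.
ISA deviation = 7 − (-8) = +15°C.
Density altitude = 11500 + 120 × (15) = 13300 ft.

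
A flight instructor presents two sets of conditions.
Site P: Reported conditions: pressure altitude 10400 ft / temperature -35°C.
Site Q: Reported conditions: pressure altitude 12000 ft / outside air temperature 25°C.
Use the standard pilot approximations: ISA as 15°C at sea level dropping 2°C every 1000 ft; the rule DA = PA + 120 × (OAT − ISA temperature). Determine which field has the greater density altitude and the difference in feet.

Site P: ISA temp = -5.8°C, deviation -29.2°C, DA = 10400 + 120 × (-29.2) = 6896 ft.
Site Q: ISA temp = -9°C, deviation +34°C, DA = 12000 + 120 × 34 = 16080 ft.
Site Q is higher by 16080 − 6896 = 9184 ft.

Site Q by 9184 ft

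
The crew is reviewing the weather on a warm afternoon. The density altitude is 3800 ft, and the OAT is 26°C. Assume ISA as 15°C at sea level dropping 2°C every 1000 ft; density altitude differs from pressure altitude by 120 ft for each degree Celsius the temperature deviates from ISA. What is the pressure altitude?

2000 ft

DA = PA + 120 × (OAT − (15 − 2·PA/1000)) = PA + 120·OAT − 1800 + 0.24·PA = 1.24·PA + 120·OAT − 1800.
So 1.24·PA = 3800 − 120 × 26 + 1800 = 2480.
PA = 2480 / 1.24 = 2000 ft.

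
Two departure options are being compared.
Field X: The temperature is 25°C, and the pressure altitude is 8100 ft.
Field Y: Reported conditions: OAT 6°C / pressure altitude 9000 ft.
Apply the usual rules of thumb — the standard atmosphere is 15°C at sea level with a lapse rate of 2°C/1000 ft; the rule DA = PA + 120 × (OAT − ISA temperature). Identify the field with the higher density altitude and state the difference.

Field X: ISA temp = -1.2°C, deviation +26.2°C, DA = 8100 + 120 × 26.2 = 11244 ft.
Field Y: ISA temp = -3°C, deviation +9°C, DA = 9000 + 120 × 9 = 10080 ft.
Field X is higher by 11244 − 10080 = 1164 ft.

Field X by 1164 ft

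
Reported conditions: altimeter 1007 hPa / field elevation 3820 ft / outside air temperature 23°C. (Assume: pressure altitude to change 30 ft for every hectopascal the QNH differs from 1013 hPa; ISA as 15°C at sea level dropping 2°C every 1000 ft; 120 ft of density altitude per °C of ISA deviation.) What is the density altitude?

Pressure altitude = 3820 + (1013 − 1007) × 30 = 3820 + (+180) = 4000 ft.
ISA temperature at 4000 ft = 15 − 2 × (4000/1000) = 7°C.
ISA deviation = 23 − 7 = +16°C.
Density altitude = 4000 + 120 × (16) = 5920 ft.

5920 ft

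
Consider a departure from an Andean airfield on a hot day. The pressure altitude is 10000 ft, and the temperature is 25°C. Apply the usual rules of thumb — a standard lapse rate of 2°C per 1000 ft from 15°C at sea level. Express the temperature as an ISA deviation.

ISA temperature at 10000 ft = 15 − 2 × (10000/1000) = -5°C.
Deviation = OAT − ISA = 25 − (-5) = +30°C.

ISA+30°C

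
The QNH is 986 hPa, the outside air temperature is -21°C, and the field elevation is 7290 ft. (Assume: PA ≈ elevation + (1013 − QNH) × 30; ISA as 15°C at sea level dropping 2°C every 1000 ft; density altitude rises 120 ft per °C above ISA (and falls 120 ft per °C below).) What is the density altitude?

5724 ft

Pressure altitude = 7290 + (1013 − 986) × 30 = 7290 + (+810) = 8100 ft.
ISA temperature at 8100 ft = 15 − 2 × (8100/1000) = -1.2°C.
ISA deviation = -21 − (-1.2) = -19.8°C.
Density altitude = 8100 + 120 × (-19.8) = 5724 ft.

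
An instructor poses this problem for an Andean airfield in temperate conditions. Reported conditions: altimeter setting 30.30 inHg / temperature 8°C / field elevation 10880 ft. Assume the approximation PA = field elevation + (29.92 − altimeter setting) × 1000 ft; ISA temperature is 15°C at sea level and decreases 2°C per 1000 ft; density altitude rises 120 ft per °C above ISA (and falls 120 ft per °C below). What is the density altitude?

Pressure altitude = 10880 + (29.92 − 30.30) × 1000 = 10880 + (-380) = 10500 ft.
ISA temperature at 10500 ft = 15 − 2 × (10500/1000) = -6°C.
ISA deviation = 8 − (-6) = +14°C.
Density altitude = 10500 + 120 × (14) = 12180 ft.

12180 ft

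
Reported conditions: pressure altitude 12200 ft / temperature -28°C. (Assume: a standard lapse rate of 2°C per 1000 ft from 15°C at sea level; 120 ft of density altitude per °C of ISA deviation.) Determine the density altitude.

ISA temperature at 12200 ft = 15 − 2 × (12200/1000) = -9.4°C.
ISA deviation = -28 − (-9.4) = -18.6°C.
Density altitude = 12200 + 120 × (-18.6) = 12200 + (-2232) = 9968 ft.

9968 ft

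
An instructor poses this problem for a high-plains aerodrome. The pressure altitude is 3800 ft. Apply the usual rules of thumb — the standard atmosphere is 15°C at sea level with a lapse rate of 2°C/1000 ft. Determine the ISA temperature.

7.4°C

ISA temperature = 15 − 2 × (3800/1000) = 15 − 7.6 = 7.4°C.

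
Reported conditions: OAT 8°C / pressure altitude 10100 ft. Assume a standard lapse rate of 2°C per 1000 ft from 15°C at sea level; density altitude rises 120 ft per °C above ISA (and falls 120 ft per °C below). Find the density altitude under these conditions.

ISA temperature at 10100 ft = 15 − 2 × (10100/1000) = -5.2°C.
ISA deviation = 8 − (-5.2) = +13.2°C.
Density altitude = 10100 + 120 × (13.2) = 10100 + (+1584) = 11684 ft.

11684 ft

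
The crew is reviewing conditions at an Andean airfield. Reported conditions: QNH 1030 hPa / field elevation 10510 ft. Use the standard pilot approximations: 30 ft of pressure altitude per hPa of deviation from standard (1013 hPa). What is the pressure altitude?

Pressure correction = (1013 − 1030) × 30 = -510 ft.
Pressure altitude = 10510 + (-510) = 10000 ft.

10000 ft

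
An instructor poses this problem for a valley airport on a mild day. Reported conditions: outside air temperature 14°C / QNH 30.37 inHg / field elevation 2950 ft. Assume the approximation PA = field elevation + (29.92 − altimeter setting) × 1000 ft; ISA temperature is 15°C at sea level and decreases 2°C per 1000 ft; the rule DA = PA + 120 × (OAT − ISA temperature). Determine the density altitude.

2980 ft

Pressure altitude = 2950 + (29.92 − 30.37) × 1000 = 2950 + (-450) = 2500 ft.
ISA temperature at 2500 ft = 15 − 2 × (2500/1000) = 10°C.
ISA deviation = 14 − 10 = +4°C.
Density altitude = 2500 + 120 × (4) = 2980 ft.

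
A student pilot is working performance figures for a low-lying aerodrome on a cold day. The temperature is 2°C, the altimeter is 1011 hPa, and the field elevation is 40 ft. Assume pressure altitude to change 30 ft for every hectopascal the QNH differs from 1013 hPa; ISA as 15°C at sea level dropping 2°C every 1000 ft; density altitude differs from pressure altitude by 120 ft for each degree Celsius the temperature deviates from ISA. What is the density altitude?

Pressure altitude = 40 + (1013 − 1011) × 30 = 40 + (+60) = 100 ft.
ISA temperature at 100 ft = 15 − 2 × (100/1000) = 14.8°C.
ISA deviation = 2 − 14.8 = -12.8°C.
Density altitude = 100 + 120 × (-12.8) = -1436 ft.

-1436 ft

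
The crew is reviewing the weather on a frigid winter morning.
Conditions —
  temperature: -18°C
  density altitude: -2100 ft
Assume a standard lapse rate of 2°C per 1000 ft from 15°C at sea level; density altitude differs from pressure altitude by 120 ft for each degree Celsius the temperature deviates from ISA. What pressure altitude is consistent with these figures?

1500 ft

DA = PA + 120 × (OAT − (15 − 2·PA/1000)) = PA + 120·OAT − 1800 + 0.24·PA = 1.24·PA + 120·OAT − 1800.
So 1.24·PA = -2100 − 120 × (-18) + 1800 = 1860.
PA = 1860 / 1.24 = 1500 ft.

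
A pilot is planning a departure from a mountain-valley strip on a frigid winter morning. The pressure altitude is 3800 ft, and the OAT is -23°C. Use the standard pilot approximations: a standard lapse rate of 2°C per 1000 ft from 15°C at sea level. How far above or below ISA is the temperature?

ISA temperature at 3800 ft = 15 − 2 × (3800/1000) = 7.4°C.
Deviation = OAT − ISA = -23 − 7.4 = -30.4°C.

ISA-30.4°C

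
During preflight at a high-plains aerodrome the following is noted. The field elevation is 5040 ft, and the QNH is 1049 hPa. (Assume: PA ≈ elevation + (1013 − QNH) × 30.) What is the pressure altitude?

Pressure correction = (1013 − 1049) × 30 = -1080 ft.
Pressure altitude = 5040 + (-1080) = 3960 ft.

3960 ft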